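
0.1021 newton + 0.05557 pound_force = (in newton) 0.3493. Check: 0.1021 newton = 0.1021 N. 1 pound_force = 4.4482216 N, so 0.05557 pound_force = 0.05557 * 4.4482216 = 0.24718768 N. Sum: 0.1021 + 0.24718768 = 0.34928768 N. 0.34928768 N = 0.34928768 newton ≈ 0.3493 newton (4 s.f.).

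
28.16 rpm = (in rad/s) 2.949. Check: 1 rpm = 0.10471976 rad/s, so 28.16 rpm = 28.16 * 0.10471976 = 2.9489083 rad/s. Result: 2.9489083 rad/s ≈ 2.949 rad/s (4 s.f.).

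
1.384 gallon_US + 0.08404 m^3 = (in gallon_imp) 1 gallon_US = 0.0037854118 m^3, so 1.384 gallon_US = 1.384 * 0.0037854118 = 0.0052390099 m^3. 0.08404 m^3 is already in m^3. Sum: 0.0052390099 + 0.08404 = 0.08927901 m^3. 1 gallon_imp = 0.00454609 m^3, so 0.08927901 m^3 = 0.08927901 / 0.00454609 = 19.638637 gallon_imp ≈ 19.64 gallon_imp (4 s.f.). Final answer: 19.64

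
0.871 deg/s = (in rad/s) 0.0152. Check: 1 deg/s = 0.017453293 rad/s, so 0.871 deg/s = 0.871 * 0.017453293 = 0.015201818 rad/s. Result: 0.015201818 rad/s ≈ 0.0152 rad/s (4 s.f.).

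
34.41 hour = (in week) 0.2048. Check: 1 hour = 3600 s, so 34.41 hour = 34.41 * 3600 = 123876 s. 1 week = 604800 s, so 123876 s = 123876 / 604800 = 0.20482143 week ≈ 0.2048 week (4 s.f.).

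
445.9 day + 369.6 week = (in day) 3033. Check: 1 day = 86400 s, so 445.9 day = 445.9 * 86400 = 38525760 s. 1 week = 604800 s, so 369.6 week = 369.6 * 604800 = 2.2353408e+08 s. Sum: 38525760 + 2.2353408e+08 = 2.6205984e+08 s. 1 day = 86400 s, so 2.6205984e+08 s = 2.6205984e+08 / 86400 = 3033.1 day ≈ 3033 day (4 s.f.).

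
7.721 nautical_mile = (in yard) 1.564e+04. Check: 1 nautical_mile = 1852 m, so 7.721 nautical_mile = 7.721 * 1852 = 14299.292 m. 1 yard = 0.9144 m, so 14299.292 m = 14299.292 / 0.9144 = 15637.896 yard ≈ 1.564e+04 yard (4 s.f.).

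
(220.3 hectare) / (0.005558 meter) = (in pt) 1 hectare = 10000 m^2, so 220.3 hectare = 220.3 * 10000 = 2203000 m^2. 0.005558 meter = 0.005558 m. Combine: 2203000 m^2 / 0.005558 m = 3.963656e+08 m. 1 pt = 0.00035277778 m, so 3.963656e+08 m = 3.963656e+08 / 0.00035277778 = 1.123556e+12 pt ≈ 1.124e+12 pt (4 s.f.). Final answer: 1.124e+12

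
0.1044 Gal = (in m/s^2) 0.001044. Check: 1 Gal = 0.01 m/s^2, so 0.1044 Gal = 0.1044 * 0.01 = 0.001044 m/s^2. Result: 0.001044 m/s^2.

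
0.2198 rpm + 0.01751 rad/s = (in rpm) 1 rpm = 0.10471976 rad/s, so 0.2198 rpm = 0.2198 * 0.10471976 = 0.023017402 rad/s. 0.01751 rad/s is already in rad/s. Sum: 0.023017402 + 0.01751 = 0.040527402 rad/s. 1 rpm = 0.10471976 rad/s, so 0.040527402 rad/s = 0.040527402 / 0.10471976 = 0.38700818 rpm ≈ 0.387 rpm (4 s.f.). Final answer: 0.387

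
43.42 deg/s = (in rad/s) 1 deg/s = 0.017453293 rad/s, so 43.42 deg/s = 43.42 * 0.017453293 = 0.75782196 rad/s. Result: 0.75782196 rad/s ≈ 0.7578 rad/s (4 s.f.). Final answer: 0.7578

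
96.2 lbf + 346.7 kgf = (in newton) 3828. Check: 1 lbf = 4.4482216 N, so 96.2 lbf = 96.2 * 4.4482216 = 427.91892 N. 1 kgf = 9.80665 N, so 346.7 kgf = 346.7 * 9.80665 = 3399.9656 N. Sum: 427.91892 + 3399.9656 = 3827.8845 N. 3827.8845 N = 3827.8845 newton ≈ 3828 newton (4 s.f.).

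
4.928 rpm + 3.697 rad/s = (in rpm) 40.23. Check: 1 rpm = 0.10471976 rad/s, so 4.928 rpm = 4.928 * 0.10471976 = 0.51605895 rad/s. 3.697 rad/s is already in rad/s. Sum: 0.51605895 + 3.697 = 4.213059 rad/s. 1 rpm = 0.10471976 rad/s, so 4.213059 rad/s = 4.213059 / 0.10471976 = 40.231749 rpm ≈ 40.23 rpm (4 s.f.).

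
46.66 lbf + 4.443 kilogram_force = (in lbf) 1 lbf = 4.4482216 N, so 46.66 lbf = 46.66 * 4.4482216 = 207.55402 N. 1 kilogram_force = 9.80665 N, so 4.443 kilogram_force = 4.443 * 9.80665 = 43.570946 N. Sum: 207.55402 + 43.570946 = 251.12497 N. 1 lbf = 4.4482216 N, so 251.12497 N = 251.12497 / 4.4482216 = 56.455138 lbf ≈ 56.46 lbf (4 s.f.). Final answer: 56.46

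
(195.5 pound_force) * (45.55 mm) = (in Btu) 0.03754. Check: 1 pound_force = 4.4482216 N, so 195.5 pound_force = 195.5 * 4.4482216 = 869.62733 N. 1 mm = 0.001 m, so 45.55 mm = 45.55 * 0.001 = 0.04555 m. Combine: 869.62733 N * 0.04555 m = 39.611525 J. 1 Btu = 1055.0559 J, so 39.611525 J = 39.611525 / 1055.0559 = 0.037544481 Btu ≈ 0.03754 Btu (4 s.f.).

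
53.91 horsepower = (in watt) 4.02e+04. Check: 1 horsepower = 745.69987 W, so 53.91 horsepower = 53.91 * 745.69987 = 40200.68 W. 40200.68 W = 40200.68 watt ≈ 4.02e+04 watt (4 s.f.).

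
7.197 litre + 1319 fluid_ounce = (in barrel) 1 litre = 0.001 m^3, so 7.197 litre = 7.197 * 0.001 = 0.007197 m^3. 1 fluid_ounce = 2.957353e-05 m^3, so 1319 fluid_ounce = 1319 * 2.957353e-05 = 0.039007485 m^3. Sum: 0.007197 + 0.039007485 = 0.046204485 m^3. 1 barrel = 0.15898729 m^3, so 0.046204485 m^3 = 0.046204485 / 0.15898729 = 0.29061747 barrel ≈ 0.2906 barrel (4 s.f.). Final answer: 0.2906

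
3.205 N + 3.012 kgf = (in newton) 32.74. Check: 3.205 N is already in N. 1 kgf = 9.80665 N, so 3.012 kgf = 3.012 * 9.80665 = 29.53763 N. Sum: 3.205 + 29.53763 = 32.74263 N. 32.74263 N = 32.74263 newton ≈ 32.74 newton (4 s.f.).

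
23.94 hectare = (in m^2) 2.394e+05. Check: 1 hectare = 10000 m^2, so 23.94 hectare = 23.94 * 10000 = 239400 m^2. Result: 239400 m^2 ≈ 2.394e+05 m^2 (4 s.f.).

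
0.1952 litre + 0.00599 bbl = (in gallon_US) 1 litre = 0.001 m^3, so 0.1952 litre = 0.1952 * 0.001 = 0.0001952 m^3. 1 bbl = 0.15898729 m^3, so 0.00599 bbl = 0.00599 * 0.15898729 = 0.0009523339 m^3. Sum: 0.0001952 + 0.0009523339 = 0.0011475339 m^3. 1 gallon_US = 0.0037854118 m^3, so 0.0011475339 m^3 = 0.0011475339 / 0.0037854118 = 0.30314638 gallon_US ≈ 0.3031 gallon_US (4 s.f.). Final answer: 0.3031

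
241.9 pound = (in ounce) 3870. Check: 1 pound = 0.45359237 kg, so 241.9 pound = 241.9 * 0.45359237 = 109.72399 kg. 1 ounce = 0.028349523 kg, so 109.72399 kg = 109.72399 / 0.028349523 = 3870.4 ounce ≈ 3870 ounce (4 s.f.).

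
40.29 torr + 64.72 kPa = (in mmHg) 525.7. Check: 1 torr = 133.32237 Pa, so 40.29 torr = 40.29 * 133.32237 = 5371.5582 Pa. 1 kPa = 1000 Pa, so 64.72 kPa = 64.72 * 1000 = 64720 Pa. Sum: 5371.5582 + 64720 = 70091.558 Pa. 1 mmHg = 133.32237 Pa, so 70091.558 Pa = 70091.558 / 133.32237 = 525.72992 mmHg ≈ 525.7 mmHg (4 s.f.).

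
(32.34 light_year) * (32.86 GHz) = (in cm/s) 1 light_year = 9.4607305e+15 m, so 32.34 light_year = 32.34 * 9.4607305e+15 = 3.0596002e+17 m. 1 GHz = 1e+09 Hz, so 32.86 GHz = 32.86 * 1e+09 = 3.286e+10 Hz. Combine: 3.0596002e+17 m * 3.286e+10 Hz = 1.0053846e+28 m/s. 1 cm/s = 0.01 m/s, so 1.0053846e+28 m/s = 1.0053846e+28 / 0.01 = 1.0053846e+30 cm/s ≈ 1.005e+30 cm/s (4 s.f.). Final answer: 1.005e+30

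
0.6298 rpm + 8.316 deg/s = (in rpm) 2.016. Check: 1 rpm = 0.10471976 rad/s, so 0.6298 rpm = 0.6298 * 0.10471976 = 0.065952502 rad/s. 1 deg/s = 0.017453293 rad/s, so 8.316 deg/s = 8.316 * 0.017453293 = 0.14514158 rad/s. Sum: 0.065952502 + 0.14514158 = 0.21109408 rad/s. 1 rpm = 0.10471976 rad/s, so 0.21109408 rad/s = 0.21109408 / 0.10471976 = 2.0158 rpm ≈ 2.016 rpm (4 s.f.).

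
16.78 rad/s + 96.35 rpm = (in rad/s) 16.78 rad/s is already in rad/s. 1 rpm = 0.10471976 rad/s, so 96.35 rpm = 96.35 * 0.10471976 = 10.089748 rad/s. Sum: 16.78 + 10.089748 = 26.869748 rad/s. Result: 26.869748 rad/s ≈ 26.87 rad/s (4 s.f.). Final answer: 26.87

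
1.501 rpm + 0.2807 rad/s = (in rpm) 4.181. Check: 1 rpm = 0.10471976 rad/s, so 1.501 rpm = 1.501 * 0.10471976 = 0.15718435 rad/s. 0.2807 rad/s is already in rad/s. Sum: 0.15718435 + 0.2807 = 0.43788435 rad/s. 1 rpm = 0.10471976 rad/s, so 0.43788435 rad/s = 0.43788435 / 0.10471976 = 4.1814876 rpm ≈ 4.181 rpm (4 s.f.).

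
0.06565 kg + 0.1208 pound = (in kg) 0.1204. Check: 0.06565 kg is already in kg. 1 pound = 0.45359237 kg, so 0.1208 pound = 0.1208 * 0.45359237 = 0.054793958 kg. Sum: 0.06565 + 0.054793958 = 0.12044396 kg. Result: 0.12044396 kg ≈ 0.1204 kg (4 s.f.).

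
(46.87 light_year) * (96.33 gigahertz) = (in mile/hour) 1 light_year = 9.4607305e+15 m, so 46.87 light_year = 46.87 * 9.4607305e+15 = 4.4342444e+17 m. 1 gigahertz = 1e+09 Hz, so 96.33 gigahertz = 96.33 * 1e+09 = 9.633e+10 Hz. Combine: 4.4342444e+17 m * 9.633e+10 Hz = 4.2715076e+28 m/s. 1 mile/hour = 0.44704 m/s, so 4.2715076e+28 m/s = 4.2715076e+28 / 0.44704 = 9.5550904e+28 mile/hour ≈ 9.555e+28 mile/hour (4 s.f.). Final answer: 9.555e+28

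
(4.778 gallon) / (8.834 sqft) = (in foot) 1 gallon = 0.0037854118 m^3, so 4.778 gallon = 4.778 * 0.0037854118 = 0.018086698 m^3. 1 sqft = 0.09290304 m^2, so 8.834 sqft = 8.834 * 0.09290304 = 0.82070546 m^2. Combine: 0.018086698 m^3 / 0.82070546 m^2 = 0.022037989 m. 1 foot = 0.3048 m, so 0.022037989 m = 0.022037989 / 0.3048 = 0.072303112 foot ≈ 0.0723 foot (4 s.f.). Final answer: 0.0723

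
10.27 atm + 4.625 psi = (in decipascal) 1.072e+07. Check: 1 atm = 101325 Pa, so 10.27 atm = 10.27 * 101325 = 1040607.8 Pa. 1 psi = 6894.7573 Pa, so 4.625 psi = 4.625 * 6894.7573 = 31888.252 Pa. Sum: 1040607.8 + 31888.252 = 1072496 Pa. 1 decipascal = 0.1 Pa, so 1072496 Pa = 1072496 / 0.1 = 10724960 decipascal ≈ 1.072e+07 decipascal (4 s.f.).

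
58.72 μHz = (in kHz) 5.872e-08. Check: 1 μHz = 1e-06 Hz, so 58.72 μHz = 58.72 * 1e-06 = 5.872e-05 Hz. 1 kHz = 1000 Hz, so 5.872e-05 Hz = 5.872e-05 / 1000 = 5.872e-08 kHz.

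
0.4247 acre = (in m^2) 1 acre = 4046.8564 m^2, so 0.4247 acre = 0.4247 * 4046.8564 = 1718.6999 m^2. Result: 1718.6999 m^2 ≈ 1719 m^2 (4 s.f.). Final answer: 1719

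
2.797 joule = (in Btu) 2.797 joule = 2.797 J. 1 Btu = 1055.0559 J, so 2.797 J = 2.797 / 1055.0559 = 0.0026510445 Btu ≈ 0.002651 Btu (4 s.f.). Final answer: 0.002651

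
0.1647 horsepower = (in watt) 1 horsepower = 745.69987 W, so 0.1647 horsepower = 0.1647 * 745.69987 = 122.81677 W. 122.81677 W = 122.81677 watt ≈ 122.8 watt (4 s.f.). Final answer: 122.8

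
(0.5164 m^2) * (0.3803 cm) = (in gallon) 0.5164 m^2 is already in m^2. 1 cm = 0.01 m, so 0.3803 cm = 0.3803 * 0.01 = 0.003803 m. Combine: 0.5164 m^2 * 0.003803 m = 0.0019638692 m^3. 1 gallon = 0.0037854118 m^3, so 0.0019638692 m^3 = 0.0019638692 / 0.0037854118 = 0.51879936 gallon ≈ 0.5188 gallon (4 s.f.). Final answer: 0.5188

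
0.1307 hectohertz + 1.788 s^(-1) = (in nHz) 1 hectohertz = 100 Hz, so 0.1307 hectohertz = 0.1307 * 100 = 13.07 Hz. 1.788 s^(-1) = 1.788 Hz. Sum: 13.07 + 1.788 = 14.858 Hz. 1 nHz = 1e-09 Hz, so 14.858 Hz = 14.858 / 1e-09 = 1.4858e+10 nHz ≈ 1.486e+10 nHz (4 s.f.). Final answer: 1.486e+10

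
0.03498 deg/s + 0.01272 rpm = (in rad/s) 0.001943. Check: 1 deg/s = 0.017453293 rad/s, so 0.03498 deg/s = 0.03498 * 0.017453293 = 0.00061051617 rad/s. 1 rpm = 0.10471976 rad/s, so 0.01272 rpm = 0.01272 * 0.10471976 = 0.0013320353 rad/s. Sum: 0.00061051617 + 0.0013320353 = 0.0019425515 rad/s. Result: 0.0019425515 rad/s ≈ 0.001943 rad/s (4 s.f.).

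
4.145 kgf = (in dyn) 4.065e+06. Check: 1 kgf = 9.80665 N, so 4.145 kgf = 4.145 * 9.80665 = 40.648564 N. 1 dyn = 1e-05 N, so 40.648564 N = 40.648564 / 1e-05 = 4064856.4 dyn ≈ 4.065e+06 dyn (4 s.f.).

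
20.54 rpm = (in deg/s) 1 rpm = 0.10471976 rad/s, so 20.54 rpm = 20.54 * 0.10471976 = 2.1509438 rad/s. 1 deg/s = 0.017453293 rad/s, so 2.1509438 rad/s = 2.1509438 / 0.017453293 = 123.24 deg/s ≈ 123.2 deg/s (4 s.f.). Final answer: 123.2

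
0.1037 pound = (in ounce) 1 pound = 0.45359237 kg, so 0.1037 pound = 0.1037 * 0.45359237 = 0.047037529 kg. 1 ounce = 0.028349523 kg, so 0.047037529 kg = 0.047037529 / 0.028349523 = 1.6592 ounce ≈ 1.659 ounce (4 s.f.). Final answer: 1.659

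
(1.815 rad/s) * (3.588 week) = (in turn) 6.268e+05. Check: 1.815 rad/s is already in rad/s. 1 week = 604800 s, so 3.588 week = 3.588 * 604800 = 2170022.4 s. Combine: 1.815 rad/s * 2170022.4 s = 3938590.7 rad. 1 turn = 6.2831853 rad, so 3938590.7 rad = 3938590.7 / 6.2831853 = 626846.17 turn ≈ 6.268e+05 turn (4 s.f.).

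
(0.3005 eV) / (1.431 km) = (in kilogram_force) 1 eV = 1.6021766e-19 J, so 0.3005 eV = 0.3005 * 1.6021766e-19 = 4.8145408e-20 J. 1 km = 1000 m, so 1.431 km = 1.431 * 1000 = 1431 m. Combine: 4.8145408e-20 J / 1431 m = 3.364459e-23 N. 1 kilogram_force = 9.80665 N, so 3.364459e-23 N = 3.364459e-23 / 9.80665 = 3.4307934e-24 kilogram_force ≈ 3.431e-24 kilogram_force (4 s.f.). Final answer: 3.431e-24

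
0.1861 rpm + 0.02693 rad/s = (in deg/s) 2.66. Check: 1 rpm = 0.10471976 rad/s, so 0.1861 rpm = 0.1861 * 0.10471976 = 0.019488346 rad/s. 0.02693 rad/s is already in rad/s. Sum: 0.019488346 + 0.02693 = 0.046418346 rad/s. 1 deg/s = 0.017453293 rad/s, so 0.046418346 rad/s = 0.046418346 / 0.017453293 = 2.6595753 deg/s ≈ 2.66 deg/s (4 s.f.).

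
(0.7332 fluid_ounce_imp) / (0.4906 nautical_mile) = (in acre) 5.666e-12. Check: 1 fluid_ounce_imp = 2.8413063e-05 m^3, so 0.7332 fluid_ounce_imp = 0.7332 * 2.8413063e-05 = 2.0832457e-05 m^3. 1 nautical_mile = 1852 m, so 0.4906 nautical_mile = 0.4906 * 1852 = 908.5912 m. Combine: 2.0832457e-05 m^3 / 908.5912 m = 2.2928306e-08 m^2. 1 acre = 4046.8564 m^2, so 2.2928306e-08 m^2 = 2.2928306e-08 / 4046.8564 = 5.6657079e-12 acre ≈ 5.666e-12 acre (4 s.f.).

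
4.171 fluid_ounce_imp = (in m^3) 0.0001185. Check: 1 fluid_ounce_imp = 2.8413063e-05 m^3, so 4.171 fluid_ounce_imp = 4.171 * 2.8413063e-05 = 0.00011851088 m^3. Result: 0.00011851088 m^3 ≈ 0.0001185 m^3 (4 s.f.).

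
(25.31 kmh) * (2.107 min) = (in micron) 1 kmh = 0.27777778 m/s, so 25.31 kmh = 25.31 * 0.27777778 = 7.0305556 m/s. 1 min = 60 s, so 2.107 min = 2.107 * 60 = 126.42 s. Combine: 7.0305556 m/s * 126.42 s = 888.80283 m. 1 micron = 1e-06 m, so 888.80283 m = 888.80283 / 1e-06 = 8.8880283e+08 micron ≈ 8.888e+08 micron (4 s.f.). Final answer: 8.888e+08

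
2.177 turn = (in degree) 783.7. Check: 1 turn = 6.2831853 rad, so 2.177 turn = 2.177 * 6.2831853 = 13.678494 rad. 1 degree = 0.017453293 rad, so 13.678494 rad = 13.678494 / 0.017453293 = 783.72 degree ≈ 783.7 degree (4 s.f.).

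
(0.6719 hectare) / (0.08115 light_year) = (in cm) 8.752e-10. Check: 1 hectare = 10000 m^2, so 0.6719 hectare = 0.6719 * 10000 = 6719 m^2. 1 light_year = 9.4607305e+15 m, so 0.08115 light_year = 0.08115 * 9.4607305e+15 = 7.6773828e+14 m. Combine: 6719 m^2 / 7.6773828e+14 m = 8.7516803e-12 m. 1 cm = 0.01 m, so 8.7516803e-12 m = 8.7516803e-12 / 0.01 = 8.7516803e-10 cm ≈ 8.752e-10 cm (4 s.f.).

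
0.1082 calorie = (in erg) 4.527e+06. Check: 1 calorie = 4.184 J, so 0.1082 calorie = 0.1082 * 4.184 = 0.4527088 J. 1 erg = 1e-07 J, so 0.4527088 J = 0.4527088 / 1e-07 = 4527088 erg ≈ 4.527e+06 erg (4 s.f.).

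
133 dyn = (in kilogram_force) 0.0001356. Check: 1 dyn = 1e-05 N, so 133 dyn = 133 * 1e-05 = 0.00133 N. 1 kilogram_force = 9.80665 N, so 0.00133 N = 0.00133 / 9.80665 = 0.00013562226 kilogram_force ≈ 0.0001356 kilogram_force (4 s.f.).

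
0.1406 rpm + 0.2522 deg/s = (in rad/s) 0.01913. Check: 1 rpm = 0.10471976 rad/s, so 0.1406 rpm = 0.1406 * 0.10471976 = 0.014723598 rad/s. 1 deg/s = 0.017453293 rad/s, so 0.2522 deg/s = 0.2522 * 0.017453293 = 0.0044017204 rad/s. Sum: 0.014723598 + 0.0044017204 = 0.019125318 rad/s. Result: 0.019125318 rad/s ≈ 0.01913 rad/s (4 s.f.).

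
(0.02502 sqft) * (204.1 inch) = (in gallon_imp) 1 sqft = 0.09290304 m^2, so 0.02502 sqft = 0.02502 * 0.09290304 = 0.0023244341 m^2. 1 inch = 0.0254 m, so 204.1 inch = 204.1 * 0.0254 = 5.18414 m. Combine: 0.0023244341 m^2 * 5.18414 m = 0.012050192 m^3. 1 gallon_imp = 0.00454609 m^3, so 0.012050192 m^3 = 0.012050192 / 0.00454609 = 2.6506716 gallon_imp ≈ 2.651 gallon_imp (4 s.f.). Final answer: 2.651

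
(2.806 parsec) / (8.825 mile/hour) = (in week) 1 parsec = 3.0856776e+16 m, so 2.806 parsec = 2.806 * 3.0856776e+16 = 8.6584113e+16 m. 1 mile/hour = 0.44704 m/s, so 8.825 mile/hour = 8.825 * 0.44704 = 3.945128 m/s. Combine: 8.6584113e+16 m / 3.945128 m/s = 2.1947099e+16 s. 1 week = 604800 s, so 2.1947099e+16 s = 2.1947099e+16 / 604800 = 3.6288192e+10 week ≈ 3.629e+10 week (4 s.f.). Final answer: 3.629e+10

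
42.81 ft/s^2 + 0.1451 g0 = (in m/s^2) 14.47. Check: 1 ft/s^2 = 0.3048 m/s^2, so 42.81 ft/s^2 = 42.81 * 0.3048 = 13.048488 m/s^2. 1 g0 = 9.80665 m/s^2, so 0.1451 g0 = 0.1451 * 9.80665 = 1.4229449 m/s^2. Sum: 13.048488 + 1.4229449 = 14.471433 m/s^2. Result: 14.471433 m/s^2 ≈ 14.47 m/s^2 (4 s.f.).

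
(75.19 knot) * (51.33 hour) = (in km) 1 knot = 0.51444444 m/s, so 75.19 knot = 75.19 * 0.51444444 = 38.681078 m/s. 1 hour = 3600 s, so 51.33 hour = 51.33 * 3600 = 184788 s. Combine: 38.681078 m/s * 184788 s = 7147799 m. 1 km = 1000 m, so 7147799 m = 7147799 / 1000 = 7147.799 km ≈ 7148 km (4 s.f.). Final answer: 7148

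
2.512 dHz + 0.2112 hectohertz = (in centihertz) 2137. Check: 1 dHz = 0.1 Hz, so 2.512 dHz = 2.512 * 0.1 = 0.2512 Hz. 1 hectohertz = 100 Hz, so 0.2112 hectohertz = 0.2112 * 100 = 21.12 Hz. Sum: 0.2512 + 21.12 = 21.3712 Hz. 1 centihertz = 0.01 Hz, so 21.3712 Hz = 21.3712 / 0.01 = 2137.12 centihertz ≈ 2137 centihertz (4 s.f.).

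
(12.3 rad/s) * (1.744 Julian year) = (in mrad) 6.769e+11. Check: 12.3 rad/s is already in rad/s. 1 Julian year = 31557600 s, so 1.744 Julian year = 1.744 * 31557600 = 55036454 s. Combine: 12.3 rad/s * 55036454 s = 6.7694839e+08 rad. 1 mrad = 0.001 rad, so 6.7694839e+08 rad = 6.7694839e+08 / 0.001 = 6.7694839e+11 mrad ≈ 6.769e+11 mrad (4 s.f.).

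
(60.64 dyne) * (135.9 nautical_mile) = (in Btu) 0.1447. Check: 1 dyne = 1e-05 N, so 60.64 dyne = 60.64 * 1e-05 = 0.0006064 N. 1 nautical_mile = 1852 m, so 135.9 nautical_mile = 135.9 * 1852 = 251686.8 m. Combine: 0.0006064 N * 251686.8 m = 152.62288 J. 1 Btu = 1055.0559 J, so 152.62288 J = 152.62288 / 1055.0559 = 0.14465857 Btu ≈ 0.1447 Btu (4 s.f.).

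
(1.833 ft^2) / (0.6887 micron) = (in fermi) 2.473e+20. Check: 1 ft^2 = 0.09290304 m^2, so 1.833 ft^2 = 1.833 * 0.09290304 = 0.17029127 m^2. 1 micron = 1e-06 m, so 0.6887 micron = 0.6887 * 1e-06 = 6.887e-07 m. Combine: 0.17029127 m^2 / 6.887e-07 m = 247264.81 m. 1 fermi = 1e-15 m, so 247264.81 m = 247264.81 / 1e-15 = 2.4726481e+20 fermi ≈ 2.473e+20 fermi (4 s.f.).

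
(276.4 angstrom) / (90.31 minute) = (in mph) 1 angstrom = 1e-10 m, so 276.4 angstrom = 276.4 * 1e-10 = 2.764e-08 m. 1 minute = 60 s, so 90.31 minute = 90.31 * 60 = 5418.6 s. Combine: 2.764e-08 m / 5418.6 s = 5.1009486e-12 m/s. 1 mph = 0.44704 m/s, so 5.1009486e-12 m/s = 5.1009486e-12 / 0.44704 = 1.1410497e-11 mph ≈ 1.141e-11 mph (4 s.f.). Final answer: 1.141e-11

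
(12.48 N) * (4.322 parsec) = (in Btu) 12.48 N is already in N. 1 parsec = 3.0856776e+16 m, so 4.322 parsec = 4.322 * 3.0856776e+16 = 1.3336299e+17 m. Combine: 12.48 N * 1.3336299e+17 m = 1.6643701e+18 J. 1 Btu = 1055.0559 J, so 1.6643701e+18 J = 1.6643701e+18 / 1055.0559 = 1.5775184e+15 Btu ≈ 1.578e+15 Btu (4 s.f.). Final answer: 1.578e+15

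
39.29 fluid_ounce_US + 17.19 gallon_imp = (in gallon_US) 1 fluid_ounce_US = 2.957353e-05 m^3, so 39.29 fluid_ounce_US = 39.29 * 2.957353e-05 = 0.001161944 m^3. 1 gallon_imp = 0.00454609 m^3, so 17.19 gallon_imp = 17.19 * 0.00454609 = 0.078147287 m^3. Sum: 0.001161944 + 0.078147287 = 0.079309231 m^3. 1 gallon_US = 0.0037854118 m^3, so 0.079309231 m^3 = 0.079309231 / 0.0037854118 = 20.951282 gallon_US ≈ 20.95 gallon_US (4 s.f.). Final answer: 20.95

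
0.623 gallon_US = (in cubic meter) 0.002358. Check: 1 gallon_US = 0.0037854118 m^3, so 0.623 gallon_US = 0.623 * 0.0037854118 = 0.0023583115 m^3. 0.0023583115 m^3 = 0.0023583115 cubic meter ≈ 0.002358 cubic meter (4 s.f.).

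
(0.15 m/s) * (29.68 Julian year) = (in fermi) 0.15 m/s is already in m/s. 1 Julian year = 31557600 s, so 29.68 Julian year = 29.68 * 31557600 = 9.3662957e+08 s. Combine: 0.15 m/s * 9.3662957e+08 s = 1.4049444e+08 m. 1 fermi = 1e-15 m, so 1.4049444e+08 m = 1.4049444e+08 / 1e-15 = 1.4049444e+23 fermi ≈ 1.405e+23 fermi (4 s.f.). Final answer: 1.405e+23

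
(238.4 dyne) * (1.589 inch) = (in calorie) 2.3e-05. Check: 1 dyne = 1e-05 N, so 238.4 dyne = 238.4 * 1e-05 = 0.002384 N. 1 inch = 0.0254 m, so 1.589 inch = 1.589 * 0.0254 = 0.0403606 m. Combine: 0.002384 N * 0.0403606 m = 9.621967e-05 J. 1 calorie = 4.184 J, so 9.621967e-05 J = 9.621967e-05 / 4.184 = 2.2997053e-05 calorie ≈ 2.3e-05 calorie (4 s.f.).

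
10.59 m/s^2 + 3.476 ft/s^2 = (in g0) 1.188. Check: 10.59 m/s^2 is already in m/s^2. 1 ft/s^2 = 0.3048 m/s^2, so 3.476 ft/s^2 = 3.476 * 0.3048 = 1.0594848 m/s^2. Sum: 10.59 + 1.0594848 = 11.649485 m/s^2. 1 g0 = 9.80665 m/s^2, so 11.649485 m/s^2 = 11.649485 / 9.80665 = 1.1879169 g0 ≈ 1.188 g0 (4 s.f.).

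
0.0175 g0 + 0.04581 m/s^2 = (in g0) 1 g0 = 9.80665 m/s^2, so 0.0175 g0 = 0.0175 * 9.80665 = 0.17161638 m/s^2. 0.04581 m/s^2 is already in m/s^2. Sum: 0.17161638 + 0.04581 = 0.21742638 m/s^2. 1 g0 = 9.80665 m/s^2, so 0.21742638 m/s^2 = 0.21742638 / 9.80665 = 0.02217132 g0 ≈ 0.02217 g0 (4 s.f.). Final answer: 0.02217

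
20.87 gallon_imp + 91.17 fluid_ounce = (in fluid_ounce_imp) 3434. Check: 1 gallon_imp = 0.00454609 m^3, so 20.87 gallon_imp = 20.87 * 0.00454609 = 0.094876898 m^3. 1 fluid_ounce = 2.957353e-05 m^3, so 91.17 fluid_ounce = 91.17 * 2.957353e-05 = 0.0026962187 m^3. Sum: 0.094876898 + 0.0026962187 = 0.097573117 m^3. 1 fluid_ounce_imp = 2.8413063e-05 m^3, so 0.097573117 m^3 = 0.097573117 / 2.8413063e-05 = 3434.0936 fluid_ounce_imp ≈ 3434 fluid_ounce_imp (4 s.f.).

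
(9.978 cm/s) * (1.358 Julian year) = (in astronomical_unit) 2.858e-05. Check: 1 cm/s = 0.01 m/s, so 9.978 cm/s = 9.978 * 0.01 = 0.09978 m/s. 1 Julian year = 31557600 s, so 1.358 Julian year = 1.358 * 31557600 = 42855221 s. Combine: 0.09978 m/s * 42855221 s = 4276093.9 m. 1 astronomical_unit = 1.4959787e+11 m, so 4276093.9 m = 4276093.9 / 1.4959787e+11 = 2.8583922e-05 astronomical_unit ≈ 2.858e-05 astronomical_unit (4 s.f.).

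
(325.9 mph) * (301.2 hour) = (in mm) 1 mph = 0.44704 m/s, so 325.9 mph = 325.9 * 0.44704 = 145.69034 m/s. 1 hour = 3600 s, so 301.2 hour = 301.2 * 3600 = 1084320 s. Combine: 145.69034 m/s * 1084320 s = 1.5797495e+08 m. 1 mm = 0.001 m, so 1.5797495e+08 m = 1.5797495e+08 / 0.001 = 1.5797495e+11 mm ≈ 1.58e+11 mm (4 s.f.). Final answer: 1.58e+11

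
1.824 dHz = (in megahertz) 1.824e-07. Check: 1 dHz = 0.1 Hz, so 1.824 dHz = 1.824 * 0.1 = 0.1824 Hz. 1 megahertz = 1000000 Hz, so 0.1824 Hz = 0.1824 / 1000000 = 1.824e-07 megahertz.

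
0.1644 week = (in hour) 1 week = 604800 s, so 0.1644 week = 0.1644 * 604800 = 99429.12 s. 1 hour = 3600 s, so 99429.12 s = 99429.12 / 3600 = 27.6192 hour ≈ 27.62 hour (4 s.f.). Final answer: 27.62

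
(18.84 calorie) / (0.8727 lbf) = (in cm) 2031. Check: 1 calorie = 4.184 J, so 18.84 calorie = 18.84 * 4.184 = 78.82656 J. 1 lbf = 4.4482216 N, so 0.8727 lbf = 0.8727 * 4.4482216 = 3.881963 N. Combine: 78.82656 J / 3.881963 N = 20.30585 m. 1 cm = 0.01 m, so 20.30585 m = 20.30585 / 0.01 = 2030.585 cm ≈ 2031 cm (4 s.f.).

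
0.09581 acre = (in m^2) 1 acre = 4046.8564 m^2, so 0.09581 acre = 0.09581 * 4046.8564 = 387.72931 m^2. Result: 387.72931 m^2 ≈ 387.7 m^2 (4 s.f.). Final answer: 387.7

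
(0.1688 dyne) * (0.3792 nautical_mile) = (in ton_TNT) 2.833e-13. Check: 1 dyne = 1e-05 N, so 0.1688 dyne = 0.1688 * 1e-05 = 1.688e-06 N. 1 nautical_mile = 1852 m, so 0.3792 nautical_mile = 0.3792 * 1852 = 702.2784 m. Combine: 1.688e-06 N * 702.2784 m = 0.0011854459 J. 1 ton_TNT = 4.184e+09 J, so 0.0011854459 J = 0.0011854459 / 4.184e+09 = 2.8332838e-13 ton_TNT ≈ 2.833e-13 ton_TNT (4 s.f.).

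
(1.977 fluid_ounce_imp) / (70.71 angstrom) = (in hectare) 0.7944. Check: 1 fluid_ounce_imp = 2.8413063e-05 m^3, so 1.977 fluid_ounce_imp = 1.977 * 2.8413063e-05 = 5.6172625e-05 m^3. 1 angstrom = 1e-10 m, so 70.71 angstrom = 70.71 * 1e-10 = 7.071e-09 m. Combine: 5.6172625e-05 m^3 / 7.071e-09 m = 7944.0849 m^2. 1 hectare = 10000 m^2, so 7944.0849 m^2 = 7944.0849 / 10000 = 0.79440849 hectare ≈ 0.7944 hectare (4 s.f.).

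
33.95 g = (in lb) 1 g = 0.001 kg, so 33.95 g = 33.95 * 0.001 = 0.03395 kg. 1 lb = 0.45359237 kg, so 0.03395 kg = 0.03395 / 0.45359237 = 0.074846938 lb ≈ 0.07485 lb (4 s.f.). Final answer: 0.07485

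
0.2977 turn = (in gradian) 1 turn = 6.2831853 rad, so 0.2977 turn = 0.2977 * 6.2831853 = 1.8705043 rad. 1 gradian = 0.015707963 rad, so 1.8705043 rad = 1.8705043 / 0.015707963 = 119.08 gradian ≈ 119.1 gradian (4 s.f.). Final answer: 119.1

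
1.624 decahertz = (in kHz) 1 decahertz = 10 Hz, so 1.624 decahertz = 1.624 * 10 = 16.24 Hz. 1 kHz = 1000 Hz, so 16.24 Hz = 16.24 / 1000 = 0.01624 kHz. Final answer: 0.01624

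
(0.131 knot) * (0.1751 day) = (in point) 1 knot = 0.51444444 m/s, so 0.131 knot = 0.131 * 0.51444444 = 0.067392222 m/s. 1 day = 86400 s, so 0.1751 day = 0.1751 * 86400 = 15128.64 s. Combine: 0.067392222 m/s * 15128.64 s = 1019.5527 m. 1 point = 0.00035277778 m, so 1019.5527 m = 1019.5527 / 0.00035277778 = 2890070.6 point ≈ 2.89e+06 point (4 s.f.). Final answer: 2.89e+06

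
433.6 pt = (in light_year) 1 pt = 0.00035277778 m, so 433.6 pt = 433.6 * 0.00035277778 = 0.15296444 m. 1 light_year = 9.4607305e+15 m, so 0.15296444 m = 0.15296444 / 9.4607305e+15 = 1.6168355e-17 light_year ≈ 1.617e-17 light_year (4 s.f.). Final answer: 1.617e-17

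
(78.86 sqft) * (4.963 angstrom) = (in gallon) 9.605e-07. Check: 1 sqft = 0.09290304 m^2, so 78.86 sqft = 78.86 * 0.09290304 = 7.3263337 m^2. 1 angstrom = 1e-10 m, so 4.963 angstrom = 4.963 * 1e-10 = 4.963e-10 m. Combine: 7.3263337 m^2 * 4.963e-10 m = 3.6360594e-09 m^3. 1 gallon = 0.0037854118 m^3, so 3.6360594e-09 m^3 = 3.6360594e-09 / 0.0037854118 = 9.6054528e-07 gallon ≈ 9.605e-07 gallon (4 s.f.).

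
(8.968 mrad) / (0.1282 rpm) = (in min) 1 mrad = 0.001 rad, so 8.968 mrad = 8.968 * 0.001 = 0.008968 rad. 1 rpm = 0.10471976 rad/s, so 0.1282 rpm = 0.1282 * 0.10471976 = 0.013425073 rad/s. Combine: 0.008968 rad / 0.013425073 rad/s = 0.66800384 s. 1 min = 60 s, so 0.66800384 s = 0.66800384 / 60 = 0.011133397 min ≈ 0.01113 min (4 s.f.). Final answer: 0.01113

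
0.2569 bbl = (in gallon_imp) 1 bbl = 0.15898729 m^3, so 0.2569 bbl = 0.2569 * 0.15898729 = 0.040843836 m^3. 1 gallon_imp = 0.00454609 m^3, so 0.040843836 m^3 = 0.040843836 / 0.00454609 = 8.9843879 gallon_imp ≈ 8.984 gallon_imp (4 s.f.). Final answer: 8.984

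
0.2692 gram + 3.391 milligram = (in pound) 1 gram = 0.001 kg, so 0.2692 gram = 0.2692 * 0.001 = 0.0002692 kg. 1 milligram = 1e-06 kg, so 3.391 milligram = 3.391 * 1e-06 = 3.391e-06 kg. Sum: 0.0002692 + 3.391e-06 = 0.000272591 kg. 1 pound = 0.45359237 kg, so 0.000272591 kg = 0.000272591 / 0.45359237 = 0.00060096029 pound ≈ 0.000601 pound (4 s.f.). Final answer: 0.000601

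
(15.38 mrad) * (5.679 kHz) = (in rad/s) 1 mrad = 0.001 rad, so 15.38 mrad = 15.38 * 0.001 = 0.01538 rad. 1 kHz = 1000 Hz, so 5.679 kHz = 5.679 * 1000 = 5679 Hz. Combine: 0.01538 rad * 5679 Hz = 87.34302 rad/s. Result: 87.34302 rad/s ≈ 87.34 rad/s (4 s.f.). Final answer: 87.34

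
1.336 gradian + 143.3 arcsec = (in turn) 0.003451. Check: 1 gradian = 0.015707963 rad, so 1.336 gradian = 1.336 * 0.015707963 = 0.020985839 rad. 1 arcsec = 4.8481368e-06 rad, so 143.3 arcsec = 143.3 * 4.8481368e-06 = 0.00069473801 rad. Sum: 0.020985839 + 0.00069473801 = 0.021680577 rad. 1 turn = 6.2831853 rad, so 0.021680577 rad = 0.021680577 / 6.2831853 = 0.003450571 turn ≈ 0.003451 turn (4 s.f.).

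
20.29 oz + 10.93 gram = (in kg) 0.5861. Check: 1 oz = 0.028349523 kg, so 20.29 oz = 20.29 * 0.028349523 = 0.57521182 kg. 1 gram = 0.001 kg, so 10.93 gram = 10.93 * 0.001 = 0.01093 kg. Sum: 0.57521182 + 0.01093 = 0.58614182 kg. Result: 0.58614182 kg ≈ 0.5861 kg (4 s.f.).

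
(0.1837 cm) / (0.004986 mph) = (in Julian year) 1 cm = 0.01 m, so 0.1837 cm = 0.1837 * 0.01 = 0.001837 m. 1 mph = 0.44704 m/s, so 0.004986 mph = 0.004986 * 0.44704 = 0.0022289414 m/s. Combine: 0.001837 m / 0.0022289414 m/s = 0.82415804 s. 1 Julian year = 31557600 s, so 0.82415804 s = 0.82415804 / 31557600 = 2.6115992e-08 Julian year ≈ 2.612e-08 Julian year (4 s.f.). Final answer: 2.612e-08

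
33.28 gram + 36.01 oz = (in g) 1054. Check: 1 gram = 0.001 kg, so 33.28 gram = 33.28 * 0.001 = 0.03328 kg. 1 oz = 0.028349523 kg, so 36.01 oz = 36.01 * 0.028349523 = 1.0208663 kg. Sum: 0.03328 + 1.0208663 = 1.0541463 kg. 1 g = 0.001 kg, so 1.0541463 kg = 1.0541463 / 0.001 = 1054.1463 g ≈ 1054 g (4 s.f.).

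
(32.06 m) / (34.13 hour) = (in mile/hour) 32.06 m is already in m. 1 hour = 3600 s, so 34.13 hour = 34.13 * 3600 = 122868 s. Combine: 32.06 m / 122868 s = 0.00026093043 m/s. 1 mile/hour = 0.44704 m/s, so 0.00026093043 m/s = 0.00026093043 / 0.44704 = 0.00058368475 mile/hour ≈ 0.0005837 mile/hour (4 s.f.). Final answer: 0.0005837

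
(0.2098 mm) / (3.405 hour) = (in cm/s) 1 mm = 0.001 m, so 0.2098 mm = 0.2098 * 0.001 = 0.0002098 m. 1 hour = 3600 s, so 3.405 hour = 3.405 * 3600 = 12258 s. Combine: 0.0002098 m / 12258 s = 1.7115353e-08 m/s. 1 cm/s = 0.01 m/s, so 1.7115353e-08 m/s = 1.7115353e-08 / 0.01 = 1.7115353e-06 cm/s ≈ 1.712e-06 cm/s (4 s.f.). Final answer: 1.712e-06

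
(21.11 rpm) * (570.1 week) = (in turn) 1.213e+08. Check: 1 rpm = 0.10471976 rad/s, so 21.11 rpm = 21.11 * 0.10471976 = 2.210634 rad/s. 1 week = 604800 s, so 570.1 week = 570.1 * 604800 = 3.4479648e+08 s. Combine: 2.210634 rad/s * 3.4479648e+08 s = 7.6221883e+08 rad. 1 turn = 6.2831853 rad, so 7.6221883e+08 rad = 7.6221883e+08 / 6.2831853 = 1.2131089e+08 turn ≈ 1.213e+08 turn (4 s.f.).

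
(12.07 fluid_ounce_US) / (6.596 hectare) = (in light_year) 1 fluid_ounce_US = 2.957353e-05 m^3, so 12.07 fluid_ounce_US = 12.07 * 2.957353e-05 = 0.0003569525 m^3. 1 hectare = 10000 m^2, so 6.596 hectare = 6.596 * 10000 = 65960 m^2. Combine: 0.0003569525 m^3 / 65960 m^2 = 5.411651e-09 m. 1 light_year = 9.4607305e+15 m, so 5.411651e-09 m = 5.411651e-09 / 9.4607305e+15 = 5.7201197e-25 light_year ≈ 5.72e-25 light_year (4 s.f.). Final answer: 5.72e-25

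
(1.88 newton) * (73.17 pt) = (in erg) 4.853e+05. Check: 1.88 newton = 1.88 N. 1 pt = 0.00035277778 m, so 73.17 pt = 73.17 * 0.00035277778 = 0.02581275 m. Combine: 1.88 N * 0.02581275 m = 0.04852797 J. 1 erg = 1e-07 J, so 0.04852797 J = 0.04852797 / 1e-07 = 485279.7 erg ≈ 4.853e+05 erg (4 s.f.).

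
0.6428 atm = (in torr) 1 atm = 101325 Pa, so 0.6428 atm = 0.6428 * 101325 = 65131.71 Pa. 1 torr = 133.32237 Pa, so 65131.71 Pa = 65131.71 / 133.32237 = 488.528 torr ≈ 488.5 torr (4 s.f.). Final answer: 488.5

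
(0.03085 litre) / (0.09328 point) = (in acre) 1 litre = 0.001 m^3, so 0.03085 litre = 0.03085 * 0.001 = 3.085e-05 m^3. 1 point = 0.00035277778 m, so 0.09328 point = 0.09328 * 0.00035277778 = 3.2907111e-05 m. Combine: 3.085e-05 m^3 / 3.2907111e-05 m = 0.93748734 m^2. 1 acre = 4046.8564 m^2, so 0.93748734 m^2 = 0.93748734 / 4046.8564 = 0.00023165817 acre ≈ 0.0002317 acre (4 s.f.). Final answer: 0.0002317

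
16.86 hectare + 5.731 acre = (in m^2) 1 hectare = 10000 m^2, so 16.86 hectare = 16.86 * 10000 = 168600 m^2. 1 acre = 4046.8564 m^2, so 5.731 acre = 5.731 * 4046.8564 = 23192.534 m^2. Sum: 168600 + 23192.534 = 191792.53 m^2. Result: 191792.53 m^2 ≈ 1.918e+05 m^2 (4 s.f.). Final answer: 1.918e+05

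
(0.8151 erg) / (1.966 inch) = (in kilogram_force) 1.664e-07. Check: 1 erg = 1e-07 J, so 0.8151 erg = 0.8151 * 1e-07 = 8.151e-08 J. 1 inch = 0.0254 m, so 1.966 inch = 1.966 * 0.0254 = 0.0499364 m. Combine: 8.151e-08 J / 0.0499364 m = 1.6322763e-06 N. 1 kilogram_force = 9.80665 N, so 1.6322763e-06 N = 1.6322763e-06 / 9.80665 = 1.6644586e-07 kilogram_force ≈ 1.664e-07 kilogram_force (4 s.f.).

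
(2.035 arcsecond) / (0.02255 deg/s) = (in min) 0.0004178. Check: 1 arcsecond = 4.8481368e-06 rad, so 2.035 arcsecond = 2.035 * 4.8481368e-06 = 9.8659584e-06 rad. 1 deg/s = 0.017453293 rad/s, so 0.02255 deg/s = 0.02255 * 0.017453293 = 0.00039357175 rad/s. Combine: 9.8659584e-06 rad / 0.00039357175 rad/s = 0.025067751 s. 1 min = 60 s, so 0.025067751 s = 0.025067751 / 60 = 0.00041779584 min ≈ 0.0004178 min (4 s.f.).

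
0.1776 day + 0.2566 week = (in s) 1.705e+05. Check: 1 day = 86400 s, so 0.1776 day = 0.1776 * 86400 = 15344.64 s. 1 week = 604800 s, so 0.2566 week = 0.2566 * 604800 = 155191.68 s. Sum: 15344.64 + 155191.68 = 170536.32 s. Result: 170536.32 s ≈ 1.705e+05 s (4 s.f.).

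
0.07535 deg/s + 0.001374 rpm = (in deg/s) 0.08359. Check: 1 deg/s = 0.017453293 rad/s, so 0.07535 deg/s = 0.07535 * 0.017453293 = 0.0013151056 rad/s. 1 rpm = 0.10471976 rad/s, so 0.001374 rpm = 0.001374 * 0.10471976 = 0.00014388494 rad/s. Sum: 0.0013151056 + 0.00014388494 = 0.0014589905 rad/s. 1 deg/s = 0.017453293 rad/s, so 0.0014589905 rad/s = 0.0014589905 / 0.017453293 = 0.083594 deg/s ≈ 0.08359 deg/s (4 s.f.).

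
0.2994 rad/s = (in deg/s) 1 deg/s = 0.017453293 rad/s, so 0.2994 rad/s = 0.2994 / 0.017453293 = 17.154356 deg/s ≈ 17.15 deg/s (4 s.f.). Final answer: 17.15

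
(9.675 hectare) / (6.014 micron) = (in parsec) 1 hectare = 10000 m^2, so 9.675 hectare = 9.675 * 10000 = 96750 m^2. 1 micron = 1e-06 m, so 6.014 micron = 6.014 * 1e-06 = 6.014e-06 m. Combine: 96750 m^2 / 6.014e-06 m = 1.6087463e+10 m. 1 parsec = 3.0856776e+16 m, so 1.6087463e+10 m = 1.6087463e+10 / 3.0856776e+16 = 5.2135916e-07 parsec ≈ 5.214e-07 parsec (4 s.f.). Final answer: 5.214e-07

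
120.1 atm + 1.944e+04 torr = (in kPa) 1 atm = 101325 Pa, so 120.1 atm = 120.1 * 101325 = 12169132 Pa. 1 torr = 133.32237 Pa, so 1.944e+04 torr = 1.944e+04 * 133.32237 = 2591786.8 Pa. Sum: 12169132 + 2591786.8 = 14760919 Pa. 1 kPa = 1000 Pa, so 14760919 Pa = 14760919 / 1000 = 14760.919 kPa ≈ 1.476e+04 kPa (4 s.f.). Final answer: 1.476e+04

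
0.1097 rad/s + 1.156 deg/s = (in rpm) 1.24. Check: 0.1097 rad/s is already in rad/s. 1 deg/s = 0.017453293 rad/s, so 1.156 deg/s = 1.156 * 0.017453293 = 0.020176006 rad/s. Sum: 0.1097 + 0.020176006 = 0.12987601 rad/s. 1 rpm = 0.10471976 rad/s, so 0.12987601 rad/s = 0.12987601 / 0.10471976 = 1.2402245 rpm ≈ 1.24 rpm (4 s.f.).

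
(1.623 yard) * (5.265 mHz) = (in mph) 0.01748. Check: 1 yard = 0.9144 m, so 1.623 yard = 1.623 * 0.9144 = 1.4840712 m. 1 mHz = 0.001 Hz, so 5.265 mHz = 5.265 * 0.001 = 0.005265 Hz. Combine: 1.4840712 m * 0.005265 Hz = 0.0078136349 m/s. 1 mph = 0.44704 m/s, so 0.0078136349 m/s = 0.0078136349 / 0.44704 = 0.017478603 mph ≈ 0.01748 mph (4 s.f.).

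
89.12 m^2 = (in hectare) 1 hectare = 10000 m^2, so 89.12 m^2 = 89.12 / 10000 = 0.008912 hectare. Final answer: 0.008912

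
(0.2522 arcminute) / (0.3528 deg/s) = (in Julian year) 1 arcminute = 0.00029088821 rad, so 0.2522 arcminute = 0.2522 * 0.00029088821 = 7.3362006e-05 rad. 1 deg/s = 0.017453293 rad/s, so 0.3528 deg/s = 0.3528 * 0.017453293 = 0.0061575216 rad/s. Combine: 7.3362006e-05 rad / 0.0061575216 rad/s = 0.01191421 s. 1 Julian year = 31557600 s, so 0.01191421 s = 0.01191421 / 31557600 = 3.7753854e-10 Julian year ≈ 3.775e-10 Julian year (4 s.f.). Final answer: 3.775e-10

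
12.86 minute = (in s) 1 minute = 60 s, so 12.86 minute = 12.86 * 60 = 771.6 s. Result: 771.6 s. Final answer: 771.6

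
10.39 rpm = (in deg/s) 1 rpm = 0.10471976 rad/s, so 10.39 rpm = 10.39 * 0.10471976 = 1.0880383 rad/s. 1 deg/s = 0.017453293 rad/s, so 1.0880383 rad/s = 1.0880383 / 0.017453293 = 62.34 deg/s. Final answer: 62.34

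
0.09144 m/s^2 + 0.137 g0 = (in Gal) 143.5. Check: 0.09144 m/s^2 is already in m/s^2. 1 g0 = 9.80665 m/s^2, so 0.137 g0 = 0.137 * 9.80665 = 1.3435111 m/s^2. Sum: 0.09144 + 1.3435111 = 1.4349511 m/s^2. 1 Gal = 0.01 m/s^2, so 1.4349511 m/s^2 = 1.4349511 / 0.01 = 143.4951 Gal ≈ 143.5 Gal (4 s.f.).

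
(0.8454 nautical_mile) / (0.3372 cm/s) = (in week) 0.7677. Check: 1 nautical_mile = 1852 m, so 0.8454 nautical_mile = 0.8454 * 1852 = 1565.6808 m. 1 cm/s = 0.01 m/s, so 0.3372 cm/s = 0.3372 * 0.01 = 0.003372 m/s. Combine: 1565.6808 m / 0.003372 m/s = 464318.15 s. 1 week = 604800 s, so 464318.15 s = 464318.15 / 604800 = 0.76772181 week ≈ 0.7677 week (4 s.f.).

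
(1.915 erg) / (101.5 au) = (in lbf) 2.835e-21. Check: 1 erg = 1e-07 J, so 1.915 erg = 1.915 * 1e-07 = 1.915e-07 J. 1 au = 1.4959787e+11 m, so 101.5 au = 101.5 * 1.4959787e+11 = 1.5184184e+13 m. Combine: 1.915e-07 J / 1.5184184e+13 m = 1.2611807e-20 N. 1 lbf = 4.4482216 N, so 1.2611807e-20 N = 1.2611807e-20 / 4.4482216 = 2.8352471e-21 lbf ≈ 2.835e-21 lbf (4 s.f.).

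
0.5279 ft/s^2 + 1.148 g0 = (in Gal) 1142. Check: 1 ft/s^2 = 0.3048 m/s^2, so 0.5279 ft/s^2 = 0.5279 * 0.3048 = 0.16090392 m/s^2. 1 g0 = 9.80665 m/s^2, so 1.148 g0 = 1.148 * 9.80665 = 11.258034 m/s^2. Sum: 0.16090392 + 11.258034 = 11.418938 m/s^2. 1 Gal = 0.01 m/s^2, so 11.418938 m/s^2 = 11.418938 / 0.01 = 1141.8938 Gal ≈ 1142 Gal (4 s.f.).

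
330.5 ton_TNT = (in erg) 1 ton_TNT = 4.184e+09 J, so 330.5 ton_TNT = 330.5 * 4.184e+09 = 1.382812e+12 J. 1 erg = 1e-07 J, so 1.382812e+12 J = 1.382812e+12 / 1e-07 = 1.382812e+19 erg ≈ 1.383e+19 erg (4 s.f.). Final answer: 1.383e+19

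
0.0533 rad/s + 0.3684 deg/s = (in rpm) 0.5704. Check: 0.0533 rad/s is already in rad/s. 1 deg/s = 0.017453293 rad/s, so 0.3684 deg/s = 0.3684 * 0.017453293 = 0.006429793 rad/s. Sum: 0.0533 + 0.006429793 = 0.059729793 rad/s. 1 rpm = 0.10471976 rad/s, so 0.059729793 rad/s = 0.059729793 / 0.10471976 = 0.57037751 rpm ≈ 0.5704 rpm (4 s.f.).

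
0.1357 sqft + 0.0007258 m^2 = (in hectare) 1.333e-06. Check: 1 sqft = 0.09290304 m^2, so 0.1357 sqft = 0.1357 * 0.09290304 = 0.012606943 m^2. 0.0007258 m^2 is already in m^2. Sum: 0.012606943 + 0.0007258 = 0.013332743 m^2. 1 hectare = 10000 m^2, so 0.013332743 m^2 = 0.013332743 / 10000 = 1.3332743e-06 hectare ≈ 1.333e-06 hectare (4 s.f.).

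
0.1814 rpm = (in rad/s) 1 rpm = 0.10471976 rad/s, so 0.1814 rpm = 0.1814 * 0.10471976 = 0.018996164 rad/s. Result: 0.018996164 rad/s ≈ 0.019 rad/s (4 s.f.). Final answer: 0.019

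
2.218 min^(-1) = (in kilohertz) 3.697e-05. Check: 1 min^(-1) = 0.016666667 Hz, so 2.218 min^(-1) = 2.218 * 0.016666667 = 0.036966667 Hz. 1 kilohertz = 1000 Hz, so 0.036966667 Hz = 0.036966667 / 1000 = 3.6966667e-05 kilohertz ≈ 3.697e-05 kilohertz (4 s.f.).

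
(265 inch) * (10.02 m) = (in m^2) 67.44. Check: 1 inch = 0.0254 m, so 265 inch = 265 * 0.0254 = 6.731 m. 10.02 m is already in m. Combine: 6.731 m * 10.02 m = 67.44462 m^2. Result: 67.44462 m^2 ≈ 67.44 m^2 (4 s.f.).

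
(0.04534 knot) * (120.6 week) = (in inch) 1 knot = 0.51444444 m/s, so 0.04534 knot = 0.04534 * 0.51444444 = 0.023324911 m/s. 1 week = 604800 s, so 120.6 week = 120.6 * 604800 = 72938880 s. Combine: 0.023324911 m/s * 72938880 s = 1701292.9 m. 1 inch = 0.0254 m, so 1701292.9 m = 1701292.9 / 0.0254 = 66980035 inch ≈ 6.698e+07 inch (4 s.f.). Final answer: 6.698e+07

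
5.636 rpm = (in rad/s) 0.5902. Check: 1 rpm = 0.10471976 rad/s, so 5.636 rpm = 5.636 * 0.10471976 = 0.59020054 rad/s. Result: 0.59020054 rad/s ≈ 0.5902 rad/s (4 s.f.).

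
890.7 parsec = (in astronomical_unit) 1 parsec = 3.0856776e+16 m, so 890.7 parsec = 890.7 * 3.0856776e+16 = 2.748413e+19 m. 1 astronomical_unit = 1.4959787e+11 m, so 2.748413e+19 m = 2.748413e+19 / 1.4959787e+11 = 1.8372006e+08 astronomical_unit ≈ 1.837e+08 astronomical_unit (4 s.f.). Final answer: 1.837e+08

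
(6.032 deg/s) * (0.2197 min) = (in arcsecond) 1 deg/s = 0.017453293 rad/s, so 6.032 deg/s = 6.032 * 0.017453293 = 0.10527826 rad/s. 1 min = 60 s, so 0.2197 min = 0.2197 * 60 = 13.182 s. Combine: 0.10527826 rad/s * 13.182 s = 1.387778 rad. 1 arcsecond = 4.8481368e-06 rad, so 1.387778 rad = 1.387778 / 4.8481368e-06 = 286249.77 arcsecond ≈ 2.862e+05 arcsecond (4 s.f.). Final answer: 2.862e+05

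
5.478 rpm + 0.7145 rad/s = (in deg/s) 73.81. Check: 1 rpm = 0.10471976 rad/s, so 5.478 rpm = 5.478 * 0.10471976 = 0.57365482 rad/s. 0.7145 rad/s is already in rad/s. Sum: 0.57365482 + 0.7145 = 1.2881548 rad/s. 1 deg/s = 0.017453293 rad/s, so 1.2881548 rad/s = 1.2881548 / 0.017453293 = 73.805834 deg/s ≈ 73.81 deg/s (4 s.f.).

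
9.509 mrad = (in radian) 1 mrad = 0.001 rad, so 9.509 mrad = 9.509 * 0.001 = 0.009509 rad. 0.009509 rad = 0.009509 radian. Final answer: 0.009509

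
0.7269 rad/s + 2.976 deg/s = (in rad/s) 0.7269 rad/s is already in rad/s. 1 deg/s = 0.017453293 rad/s, so 2.976 deg/s = 2.976 * 0.017453293 = 0.051940999 rad/s. Sum: 0.7269 + 0.051940999 = 0.778841 rad/s. Result: 0.778841 rad/s ≈ 0.7788 rad/s (4 s.f.). Final answer: 0.7788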